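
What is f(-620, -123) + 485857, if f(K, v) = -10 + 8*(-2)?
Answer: 485831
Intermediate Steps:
f(K, v) = -26 (f(K, v) = -10 - 16 = -26)
f(-620, -123) + 485857 = -26 + 485857 = 485831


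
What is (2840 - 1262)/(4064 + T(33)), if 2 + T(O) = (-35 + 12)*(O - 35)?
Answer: 789/2054 ≈ 0.38413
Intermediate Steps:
T(O) = 803 - 23*O (T(O) = -2 + (-35 + 12)*(O - 35) = -2 - 23*(-35 + O) = -2 + (805 - 23*O) = 803 - 23*O)
(2840 - 1262)/(4064 + T(33)) = (2840 - 1262)/(4064 + (803 - 23*33)) = 1578/(4064 + (803 - 759)) = 1578/(4064 + 44) = 1578/4108 = 1578*(1/4108) = 789/2054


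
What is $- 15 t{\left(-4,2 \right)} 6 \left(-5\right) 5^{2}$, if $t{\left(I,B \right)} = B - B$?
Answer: $0$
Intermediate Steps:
$t{\left(I,B \right)} = 0$
$- 15 t{\left(-4,2 \right)} 6 \left(-5\right) 5^{2} = \left(-15\right) 0 \cdot 6 \left(-5\right) 5^{2} = 0 \left(\left(-30\right) 25\right) = 0 \left(-750\right) = 0$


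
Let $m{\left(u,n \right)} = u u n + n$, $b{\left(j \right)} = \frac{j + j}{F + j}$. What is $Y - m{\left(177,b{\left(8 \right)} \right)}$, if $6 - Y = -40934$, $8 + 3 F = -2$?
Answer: $- \frac{465340}{7} \approx -66477.0$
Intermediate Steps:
$F = - \frac{10}{3}$ ($F = - \frac{8}{3} + \frac{1}{3} \left(-2\right) = - \frac{8}{3} - \frac{2}{3} = - \frac{10}{3} \approx -3.3333$)
$Y = 40940$ ($Y = 6 - -40934 = 6 + 40934 = 40940$)
$b{\left(j \right)} = \frac{2 j}{- \frac{10}{3} + j}$ ($b{\left(j \right)} = \frac{j + j}{- \frac{10}{3} + j} = \frac{2 j}{- \frac{10}{3} + j}$)
$m{\left(u,n \right)} = n + n u^{2}$ ($m{\left(u,n \right)} = u^{2} n + n = n u^{2} + n = n + n u^{2}$)
$Y - m{\left(177,b{\left(8 \right)} \right)} = 40940 - 6 \cdot 8 \frac{1}{-10 + 3 \cdot 8} \left(1 + 177^{2}\right) = 40940 - 6 \cdot 8 \frac{1}{-10 + 24} \left(1 + 31329\right) = 40940 - 6 \cdot 8 \cdot \frac{1}{14} \cdot 31330 = 40940 - \frac{24}{7} \cdot 31330 = 40940 - \frac{751920}{7} = - \frac{465340}{7}$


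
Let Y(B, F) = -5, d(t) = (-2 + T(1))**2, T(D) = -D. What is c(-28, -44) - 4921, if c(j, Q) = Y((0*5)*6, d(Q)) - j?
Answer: -4898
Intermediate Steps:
d(t) = 9 (d(t) = (-2 - 1*1)**2 = (-2 - 1)**2 = (-3)**2 = 9)
c(j, Q) = -5 - j
c(-28, -44) - 4921 = (-5 - 1*(-28)) - 4921 = (-5 + 28) - 4921 = 23 - 4921 = -4898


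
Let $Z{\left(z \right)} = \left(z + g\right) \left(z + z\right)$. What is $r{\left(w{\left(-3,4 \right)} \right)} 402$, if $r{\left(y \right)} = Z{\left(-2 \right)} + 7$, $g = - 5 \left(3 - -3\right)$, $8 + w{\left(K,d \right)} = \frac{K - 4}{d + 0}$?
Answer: $54270$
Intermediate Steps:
$w{\left(K,d \right)} = -8 + \frac{-4 + K}{d}$ ($w{\left(K,d \right)} = -8 + \frac{K - 4}{d + 0} = -8 + \frac{-4 + K}{d}$)
$g = -30$ ($g = - 5 \left(3 + 3\right) = \left(-5\right) 6 = -30$)
$Z{\left(z \right)} = 2 z \left(-30 + z\right)$ ($Z{\left(z \right)} = \left(z - 30\right) \left(z + z\right) = \left(-30 + z\right) 2 z = 2 z \left(-30 + z\right)$)
$r{\left(y \right)} = 135$ ($r{\left(y \right)} = 2 \left(-2\right) \left(-30 - 2\right) + 7 = 2 \left(-2\right) \left(-32\right) + 7 = 128 + 7 = 135$)
$r{\left(w{\left(-3,4 \right)} \right)} 402 = 135 \cdot 402 = 54270$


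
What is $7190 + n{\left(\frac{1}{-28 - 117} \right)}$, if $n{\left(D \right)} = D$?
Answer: $\frac{1042549}{145} \approx 7190.0$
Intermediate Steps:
$7190 + n{\left(\frac{1}{-28 - 117} \right)} = 7190 + \frac{1}{-28 - 117} = 7190 + \frac{1}{-145} = 7190 - \frac{1}{145} = \frac{1042549}{145}$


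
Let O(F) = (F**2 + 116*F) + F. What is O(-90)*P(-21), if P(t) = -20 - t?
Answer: -2430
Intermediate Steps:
O(F) = F**2 + 117*F
O(-90)*P(-21) = (-90*(117 - 90))*(-20 - 1*(-21)) = (-90*27)*(-20 + 21) = -2430*1 = -2430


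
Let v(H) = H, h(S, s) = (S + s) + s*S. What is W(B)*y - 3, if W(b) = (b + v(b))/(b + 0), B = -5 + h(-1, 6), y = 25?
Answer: 47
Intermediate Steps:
h(S, s) = S + s + S*s (h(S, s) = (S + s) + S*s = S + s + S*s)
B = -6 (B = -5 + (-1 + 6 - 1*6) = -5 + (-1 + 6 - 6) = -5 - 1 = -6)
W(b) = 2 (W(b) = (b + b)/(b + 0) = (2*b)/b = 2)
W(B)*y - 3 = 2*25 - 3 = 50 - 3 = 47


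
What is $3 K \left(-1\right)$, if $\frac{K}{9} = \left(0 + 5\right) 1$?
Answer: $-135$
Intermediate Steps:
$K = 45$ ($K = 9 \left(0 + 5\right) 1 = 9 \cdot 5 \cdot 1 = 9 \cdot 5 = 45$)
$3 K \left(-1\right) = 3 \cdot 45 \left(-1\right) = 135 \left(-1\right) = -135$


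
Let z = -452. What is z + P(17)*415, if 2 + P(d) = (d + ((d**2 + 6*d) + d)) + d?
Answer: 182148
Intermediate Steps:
P(d) = -2 + d**2 + 9*d (P(d) = -2 + ((d + ((d**2 + 6*d) + d)) + d) = -2 + ((d + (d**2 + 7*d)) + d) = -2 + ((d**2 + 8*d) + d) = -2 + (d**2 + 9*d) = -2 + d**2 + 9*d)
z + P(17)*415 = -452 + (-2 + 17**2 + 9*17)*415 = -452 + (-2 + 289 + 153)*415 = -452 + 440*415 = -452 + 182600 = 182148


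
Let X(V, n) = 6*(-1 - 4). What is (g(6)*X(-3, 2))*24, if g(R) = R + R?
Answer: -8640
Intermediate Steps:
g(R) = 2*R
X(V, n) = -30 (X(V, n) = 6*(-5) = -30)
(g(6)*X(-3, 2))*24 = ((2*6)*(-30))*24 = (12*(-30))*24 = -360*24 = -8640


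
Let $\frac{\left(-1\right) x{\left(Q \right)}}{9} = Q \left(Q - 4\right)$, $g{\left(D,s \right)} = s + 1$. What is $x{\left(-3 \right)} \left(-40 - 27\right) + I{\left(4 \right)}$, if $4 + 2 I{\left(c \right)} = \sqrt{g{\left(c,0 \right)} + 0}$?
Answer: $\frac{25323}{2} \approx 12662.0$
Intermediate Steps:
$g{\left(D,s \right)} = 1 + s$
$I{\left(c \right)} = - \frac{3}{2}$ ($I{\left(c \right)} = -2 + \frac{\sqrt{\left(1 + 0\right) + 0}}{2} = -2 + \frac{\sqrt{1 + 0}}{2} = -2 + \frac{\sqrt{1}}{2} = -2 + \frac{1}{2} \cdot 1 = -2 + \frac{1}{2} = - \frac{3}{2}$)
$x{\left(Q \right)} = - 9 Q \left(-4 + Q\right)$ ($x{\left(Q \right)} = - 9 Q \left(Q - 4\right) = - 9 Q \left(-4 + Q\right)$)
$x{\left(-3 \right)} \left(-40 - 27\right) + I{\left(4 \right)} = 9 \left(-3\right) \left(4 - -3\right) \left(-40 - 27\right) - \frac{3}{2} = 9 \left(-3\right) \left(4 + 3\right) \left(-67\right) - \frac{3}{2} = 9 \left(-3\right) 7 \left(-67\right) - \frac{3}{2} = \left(-189\right) \left(-67\right) - \frac{3}{2} = 12663 - \frac{3}{2} = \frac{25323}{2}$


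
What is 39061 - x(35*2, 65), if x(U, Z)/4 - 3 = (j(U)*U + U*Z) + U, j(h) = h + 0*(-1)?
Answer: 969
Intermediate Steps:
j(h) = h (j(h) = h + 0 = h)
x(U, Z) = 12 + 4*U + 4*U² + 4*U*Z (x(U, Z) = 12 + 4*((U*U + U*Z) + U) = 12 + 4*((U² + U*Z) + U) = 12 + 4*(U + U² + U*Z) = 12 + (4*U + 4*U² + 4*U*Z) = 12 + 4*U + 4*U² + 4*U*Z)
39061 - x(35*2, 65) = 39061 - (12 + 4*(35*2) + 4*(35*2)² + 4*(35*2)*65) = 39061 - (12 + 4*70 + 4*70² + 4*70*65) = 39061 - (12 + 280 + 4*4900 + 18200) = 39061 - (12 + 280 + 19600 + 18200) = 39061 - 1*38092 = 39061 - 38092 = 969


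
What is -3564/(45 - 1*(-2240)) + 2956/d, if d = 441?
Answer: 5182736/1007685 ≈ 5.1432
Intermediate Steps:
-3564/(45 - 1*(-2240)) + 2956/d = -3564/(45 - 1*(-2240)) + 2956/441 = -3564/(45 + 2240) + 2956*(1/441) = -3564/2285 + 2956/441 = 5182736/1007685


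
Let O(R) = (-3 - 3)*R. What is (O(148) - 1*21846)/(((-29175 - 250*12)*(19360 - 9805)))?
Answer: 842/11386375 ≈ 7.3948e-5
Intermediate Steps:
O(R) = -6*R
(O(148) - 1*21846)/(((-29175 - 250*12)*(19360 - 9805))) = (-6*148 - 1*21846)/(((-29175 - 250*12)*(19360 - 9805))) = (-888 - 21846)/(((-29175 - 3000)*9555)) = -22734/((-32175*9555)) = -22734/(-307432125) = -22734*(-1/307432125) = 842/11386375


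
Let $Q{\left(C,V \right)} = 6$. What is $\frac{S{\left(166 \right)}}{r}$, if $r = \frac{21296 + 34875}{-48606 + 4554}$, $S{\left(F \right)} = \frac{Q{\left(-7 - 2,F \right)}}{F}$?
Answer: $- \frac{132156}{4662193} \approx -0.028346$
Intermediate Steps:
$S{\left(F \right)} = \frac{6}{F}$
$r = - \frac{56171}{44052}$ ($r = \frac{56171}{-44052} = 56171 \left(- \frac{1}{44052}\right) = - \frac{56171}{44052} \approx -1.2751$)
$\frac{S{\left(166 \right)}}{r} = \frac{6 \cdot \frac{1}{166}}{- \frac{56171}{44052}} = 6 \cdot \frac{1}{166} \left(- \frac{44052}{56171}\right) = \frac{3}{83} \left(- \frac{44052}{56171}\right) = - \frac{132156}{4662193}$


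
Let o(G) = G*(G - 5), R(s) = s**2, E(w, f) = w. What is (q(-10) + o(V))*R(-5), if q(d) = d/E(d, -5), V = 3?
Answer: -125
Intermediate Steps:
q(d) = 1 (q(d) = d/d = 1)
o(G) = G*(-5 + G)
(q(-10) + o(V))*R(-5) = (1 + 3*(-5 + 3))*(-5)**2 = (1 + 3*(-2))*25 = (1 - 6)*25 = -5*25 = -125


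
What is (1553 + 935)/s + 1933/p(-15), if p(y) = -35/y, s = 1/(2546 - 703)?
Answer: 32103487/7 ≈ 4.5862e+6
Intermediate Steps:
s = 1/1843 ≈ 0.00054259
(1553 + 935)/s + 1933/p(-15) = (1553 + 935)/(1/1843) + 1933/((-35/(-15))) = 2488*1843 + 1933/((-35*(-1/15))) = 4585384 + 1933/(7/3) = 4585384 + 1933*(3/7) = 4585384 + 5799/7 = 32103487/7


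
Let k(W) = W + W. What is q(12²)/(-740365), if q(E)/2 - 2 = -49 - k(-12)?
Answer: 46/740365 ≈ 6.2132e-5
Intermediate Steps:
k(W) = 2*W
q(E) = -46 (q(E) = 4 + 2*(-49 - 2*(-12)) = 4 + 2*(-49 - 1*(-24)) = 4 + 2*(-49 + 24) = 4 + 2*(-25) = 4 - 50 = -46)
q(12²)/(-740365) = -46/(-740365) = -46*(-1/740365) = 46/740365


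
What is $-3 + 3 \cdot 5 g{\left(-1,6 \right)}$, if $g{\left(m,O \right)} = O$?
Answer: $87$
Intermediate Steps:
$-3 + 3 \cdot 5 g{\left(-1,6 \right)} = -3 + 3 \cdot 5 \cdot 6 = -3 + 15 \cdot 6 = -3 + 90 = 87$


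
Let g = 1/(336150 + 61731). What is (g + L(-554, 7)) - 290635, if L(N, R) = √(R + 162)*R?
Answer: -115601937263/397881 ≈ -2.9054e+5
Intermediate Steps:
g = 1/397881 ≈ 2.5133e-6
L(N, R) = R*√(162 + R) (L(N, R) = √(162 + R)*R = R*√(162 + R))
(g + L(-554, 7)) - 290635 = (1/397881 + 7*√(162 + 7)) - 290635 = (1/397881 + 7*√169) - 290635 = (1/397881 + 7*13) - 290635 = (1/397881 + 91) - 290635 = 36207172/397881 - 290635 = -115601937263/397881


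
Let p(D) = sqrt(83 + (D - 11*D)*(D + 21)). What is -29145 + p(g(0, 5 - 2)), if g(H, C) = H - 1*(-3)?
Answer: -29145 + 7*I*sqrt(13) ≈ -29145.0 + 25.239*I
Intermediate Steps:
g(H, C) = 3 + H (g(H, C) = H + 3 = 3 + H)
p(D) = sqrt(83 - 10*D*(21 + D)) (p(D) = sqrt(83 + (-10*D)*(21 + D)) = sqrt(83 - 10*D*(21 + D)))
-29145 + p(g(0, 5 - 2)) = -29145 + sqrt(83 - 210*(3 + 0) - 10*(3 + 0)**2) = -29145 + sqrt(83 - 210*3 - 10*3**2) = -29145 + sqrt(83 - 630 - 10*9) = -29145 + sqrt(83 - 630 - 90) = -29145 + sqrt(-637) = -29145 + 7*I*sqrt(13)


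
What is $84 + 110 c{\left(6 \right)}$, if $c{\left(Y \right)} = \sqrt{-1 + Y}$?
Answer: $84 + 110 \sqrt{5} \approx 329.97$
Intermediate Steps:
$84 + 110 c{\left(6 \right)} = 84 + 110 \sqrt{-1 + 6} = 84 + 110 \sqrt{5}$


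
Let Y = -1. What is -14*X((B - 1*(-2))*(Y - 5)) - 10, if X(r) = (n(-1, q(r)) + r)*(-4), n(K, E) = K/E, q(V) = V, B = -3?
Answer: 950/3 ≈ 316.67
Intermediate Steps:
X(r) = -4*r + 4/r (X(r) = (-1/r + r)*(-4) = (r - 1/r)*(-4) = -4*r + 4/r)
-14*X((B - 1*(-2))*(Y - 5)) - 10 = -14*(-4*(-3 - 1*(-2))*(-1 - 5) + 4/(((-3 - 1*(-2))*(-1 - 5)))) - 10 = -14*(-4*(-3 + 2)*(-6) + 4/(((-3 + 2)*(-6)))) - 10 = -14*(-(-4)*(-6) + 4/((-1*(-6)))) - 10 = -14*(-4*6 + 4/6) - 10 = -14*(-24 + 4*(⅙)) - 10 = -14*(-24 + ⅔) - 10 = -14*(-70/3) - 10 = 980/3 - 10 = 950/3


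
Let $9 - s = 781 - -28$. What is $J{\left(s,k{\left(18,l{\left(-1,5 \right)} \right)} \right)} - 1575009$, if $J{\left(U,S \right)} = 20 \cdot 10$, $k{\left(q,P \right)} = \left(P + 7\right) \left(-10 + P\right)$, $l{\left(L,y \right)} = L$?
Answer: $-1574809$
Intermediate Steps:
$k{\left(q,P \right)} = \left(-10 + P\right) \left(7 + P\right)$ ($k{\left(q,P \right)} = \left(7 + P\right) \left(-10 + P\right) = \left(-10 + P\right) \left(7 + P\right)$)
$s = -800$ ($s = 9 - \left(781 - -28\right) = 9 - \left(781 + \left(-8 + 36\right)\right) = 9 - \left(781 + 28\right) = 9 - 809 = -800$)
$J{\left(U,S \right)} = 200$
$J{\left(s,k{\left(18,l{\left(-1,5 \right)} \right)} \right)} - 1575009 = 200 - 1575009 = -1574809$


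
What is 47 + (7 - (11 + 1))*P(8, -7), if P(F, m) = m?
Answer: 82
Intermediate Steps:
47 + (7 - (11 + 1))*P(8, -7) = 47 + (7 - (11 + 1))*(-7) = 47 + (7 - 1*12)*(-7) = 47 + (7 - 12)*(-7) = 47 - 5*(-7) = 47 + 35 = 82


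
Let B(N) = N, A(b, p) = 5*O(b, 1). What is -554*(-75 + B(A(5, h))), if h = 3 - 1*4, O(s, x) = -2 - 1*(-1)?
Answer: 44320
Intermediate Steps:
O(s, x) = -1 (O(s, x) = -2 + 1 = -1)
h = -1 (h = 3 - 4 = -1)
A(b, p) = -5 (A(b, p) = 5*(-1) = -5)
-554*(-75 + B(A(5, h))) = -554*(-75 - 5) = -554*(-80) = 44320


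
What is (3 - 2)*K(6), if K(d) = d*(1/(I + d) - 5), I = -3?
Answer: -28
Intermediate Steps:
K(d) = d*(-5 + 1/(-3 + d)) (K(d) = d*(1/(-3 + d) - 5) = d*(-5 + 1/(-3 + d)))
(3 - 2)*K(6) = (3 - 2)*(6*(16 - 5*6)/(-3 + 6)) = 1*(6*(16 - 30)/3) = 1*(6*(⅓)*(-14)) = 1*(-28) = -28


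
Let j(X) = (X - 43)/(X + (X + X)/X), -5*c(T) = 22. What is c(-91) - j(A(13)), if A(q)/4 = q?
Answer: -137/30 ≈ -4.5667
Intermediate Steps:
c(T) = -22/5 (c(T) = -⅕*22 = -22/5)
A(q) = 4*q
j(X) = (-43 + X)/(2 + X) (j(X) = (-43 + X)/(X + (2*X)/X) = (-43 + X)/(X + 2) = (-43 + X)/(2 + X))
c(-91) - j(A(13)) = -22/5 - (-43 + 4*13)/(2 + 4*13) = -22/5 - (-43 + 52)/(2 + 52) = -22/5 - 9/54 = -22/5 - 1*⅙ = -22/5 - ⅙ = -137/30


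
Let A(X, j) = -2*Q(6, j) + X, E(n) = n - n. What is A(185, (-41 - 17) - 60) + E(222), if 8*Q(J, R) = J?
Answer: 367/2 ≈ 183.50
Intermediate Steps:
Q(J, R) = J/8
E(n) = 0
A(X, j) = -3/2 + X (A(X, j) = -6/4 + X = -2*¾ + X = -3/2 + X)
A(185, (-41 - 17) - 60) + E(222) = (-3/2 + 185) + 0 = 367/2 + 0 = 367/2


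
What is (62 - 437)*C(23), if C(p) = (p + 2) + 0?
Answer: -9375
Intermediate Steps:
C(p) = 2 + p (C(p) = (2 + p) + 0 = 2 + p)
(62 - 437)*C(23) = (62 - 437)*(2 + 23) = -375*25 = -9375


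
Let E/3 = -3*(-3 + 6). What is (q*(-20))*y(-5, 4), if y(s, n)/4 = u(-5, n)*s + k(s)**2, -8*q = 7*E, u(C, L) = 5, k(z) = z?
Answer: 0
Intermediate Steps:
E = -27 (E = 3*(-3*(-3 + 6)) = 3*(-3*3) = 3*(-9) = -27)
q = 189/8 (q = -7*(-27)/8 = -1/8*(-189) = 189/8 ≈ 23.625)
y(s, n) = 4*s**2 + 20*s (y(s, n) = 4*(5*s + s**2) = 4*(s**2 + 5*s) = 4*s**2 + 20*s)
(q*(-20))*y(-5, 4) = ((189/8)*(-20))*(4*(-5)*(5 - 5)) = -1890*(-5)*0 = -945/2*0 = 0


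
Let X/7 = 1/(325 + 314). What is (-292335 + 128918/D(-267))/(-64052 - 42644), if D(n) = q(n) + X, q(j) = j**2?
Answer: 1664606509941/607549403486 ≈ 2.7399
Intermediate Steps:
X = 7/639 (X = 7/(325 + 314) = 7/639 ≈ 0.010955)
D(n) = 7/639 + n**2 (D(n) = n**2 + 7/639 = 7/639 + n**2)
(-292335 + 128918/D(-267))/(-64052 - 42644) = (-292335 + 128918/(7/639 + (-267)**2))/(-64052 - 42644) = (-292335 + 128918/(7/639 + 71289))/(-106696) = (-292335 + 128918/(45553678/639))*(-1/106696) = (-292335 + 128918*(639/45553678))*(-1/106696) = (-292335 + 41189301/22776839)*(-1/106696) = -6658426039764/22776839*(-1/106696) = 1664606509941/607549403486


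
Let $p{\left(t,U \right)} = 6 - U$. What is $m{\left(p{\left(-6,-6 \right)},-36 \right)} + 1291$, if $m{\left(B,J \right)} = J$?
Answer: $1255$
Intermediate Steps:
$m{\left(p{\left(-6,-6 \right)},-36 \right)} + 1291 = -36 + 1291 = 1255$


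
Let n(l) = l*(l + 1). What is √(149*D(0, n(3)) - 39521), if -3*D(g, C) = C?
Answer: I*√40117 ≈ 200.29*I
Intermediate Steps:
n(l) = l*(1 + l)
D(g, C) = -C/3
√(149*D(0, n(3)) - 39521) = √(149*(-(1 + 3)) - 39521) = √(149*(-4) - 39521) = √(-596 - 39521) = √(-40117) = I*√40117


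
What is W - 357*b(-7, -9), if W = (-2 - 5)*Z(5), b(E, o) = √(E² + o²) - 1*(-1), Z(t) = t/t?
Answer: -364 - 357*√130 ≈ -4434.4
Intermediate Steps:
Z(t) = 1
b(E, o) = 1 + √(E² + o²) (b(E, o) = √(E² + o²) + 1 = 1 + √(E² + o²))
W = -7 (W = (-2 - 5)*1 = -7*1 = -7)
W - 357*b(-7, -9) = -7 - 357*(1 + √((-7)² + (-9)²)) = -7 - 357*(1 + √(49 + 81)) = -7 - 357*(1 + √130) = -7 + (-357 - 357*√130) = -364 - 357*√130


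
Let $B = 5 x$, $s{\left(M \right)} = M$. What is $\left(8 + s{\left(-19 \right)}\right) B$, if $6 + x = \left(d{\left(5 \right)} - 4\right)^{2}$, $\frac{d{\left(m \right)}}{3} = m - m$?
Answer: $-550$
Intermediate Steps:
$d{\left(m \right)} = 0$ ($d{\left(m \right)} = 3 \left(m - m\right) = 3 \cdot 0 = 0$)
$x = 10$ ($x = -6 + \left(0 - 4\right)^{2} = -6 + \left(-4\right)^{2} = -6 + 16 = 10$)
$B = 50$ ($B = 5 \cdot 10 = 50$)
$\left(8 + s{\left(-19 \right)}\right) B = \left(8 - 19\right) 50 = \left(-11\right) 50 = -550$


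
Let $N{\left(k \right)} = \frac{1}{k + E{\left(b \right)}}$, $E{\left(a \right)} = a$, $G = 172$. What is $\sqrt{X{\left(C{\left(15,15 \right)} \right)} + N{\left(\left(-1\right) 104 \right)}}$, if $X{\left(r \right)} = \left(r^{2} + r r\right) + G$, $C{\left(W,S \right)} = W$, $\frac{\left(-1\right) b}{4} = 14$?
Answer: $\frac{7 \sqrt{20310}}{40} \approx 24.94$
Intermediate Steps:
$b = -56$ ($b = \left(-4\right) 14 = -56$)
$N{\left(k \right)} = \frac{1}{-56 + k}$ ($N{\left(k \right)} = \frac{1}{k - 56} = \frac{1}{-56 + k}$)
$X{\left(r \right)} = 172 + 2 r^{2}$ ($X{\left(r \right)} = \left(r^{2} + r r\right) + 172 = \left(r^{2} + r^{2}\right) + 172 = 2 r^{2} + 172 = 172 + 2 r^{2}$)
$\sqrt{X{\left(C{\left(15,15 \right)} \right)} + N{\left(\left(-1\right) 104 \right)}} = \sqrt{\left(172 + 2 \cdot 15^{2}\right) + \frac{1}{-56 - 104}} = \sqrt{\left(172 + 2 \cdot 225\right) + \frac{1}{-56 - 104}} = \sqrt{\left(172 + 450\right) + \frac{1}{-160}} = \sqrt{622 - \frac{1}{160}} = \sqrt{\frac{99519}{160}} = \frac{7 \sqrt{20310}}{40}$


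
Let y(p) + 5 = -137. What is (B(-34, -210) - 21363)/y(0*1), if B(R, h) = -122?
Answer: 21485/142 ≈ 151.30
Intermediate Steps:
y(p) = -142 (y(p) = -5 - 137 = -142)
(B(-34, -210) - 21363)/y(0*1) = (-122 - 21363)/(-142) = -21485*(-1/142) = 21485/142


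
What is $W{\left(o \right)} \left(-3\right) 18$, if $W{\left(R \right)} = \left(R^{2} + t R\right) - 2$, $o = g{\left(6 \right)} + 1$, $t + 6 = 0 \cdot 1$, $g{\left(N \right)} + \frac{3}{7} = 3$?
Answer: $\frac{28242}{49} \approx 576.37$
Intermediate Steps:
$g{\left(N \right)} = \frac{18}{7}$ ($g{\left(N \right)} = - \frac{3}{7} + 3 = \frac{18}{7}$)
$t = -6$ ($t = -6 + 0 \cdot 1 = -6 + 0 = -6$)
$o = \frac{25}{7}$ ($o = \frac{18}{7} + 1 = \frac{25}{7} \approx 3.5714$)
$W{\left(R \right)} = -2 + R^{2} - 6 R$ ($W{\left(R \right)} = \left(R^{2} - 6 R\right) - 2 = -2 + R^{2} - 6 R$)
$W{\left(o \right)} \left(-3\right) 18 = \left(-2 + \left(\frac{25}{7}\right)^{2} - \frac{150}{7}\right) \left(-3\right) 18 = \left(-2 + \frac{625}{49} - \frac{150}{7}\right) \left(-3\right) 18 = \left(- \frac{523}{49}\right) \left(-3\right) 18 = \frac{1569}{49} \cdot 18 = \frac{28242}{49}$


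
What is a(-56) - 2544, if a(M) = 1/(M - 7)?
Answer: -160273/63 ≈ -2544.0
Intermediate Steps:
a(M) = 1/(-7 + M)
a(-56) - 2544 = 1/(-7 - 56) - 2544 = 1/(-63) - 2544 = -1/63 - 2544 = -160273/63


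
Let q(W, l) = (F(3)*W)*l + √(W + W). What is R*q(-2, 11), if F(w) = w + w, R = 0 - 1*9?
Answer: 1188 - 18*I ≈ 1188.0 - 18.0*I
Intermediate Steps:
R = -9 (R = 0 - 9 = -9)
F(w) = 2*w
q(W, l) = √2*√W + 6*W*l (q(W, l) = ((2*3)*W)*l + √(W + W) = (6*W)*l + √(2*W) = 6*W*l + √2*√W = √2*√W + 6*W*l)
R*q(-2, 11) = -9*(√2*√(-2) + 6*(-2)*11) = -9*(√2*(I*√2) - 132) = -9*(2*I - 132) = -9*(-132 + 2*I) = 1188 - 18*I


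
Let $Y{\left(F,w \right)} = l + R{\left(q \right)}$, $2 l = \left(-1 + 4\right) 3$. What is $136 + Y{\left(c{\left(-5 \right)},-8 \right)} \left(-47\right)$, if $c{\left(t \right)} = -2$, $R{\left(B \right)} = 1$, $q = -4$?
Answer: $- \frac{245}{2} \approx -122.5$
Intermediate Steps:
$l = \frac{9}{2}$ ($l = \frac{\left(-1 + 4\right) 3}{2} = \frac{3 \cdot 3}{2} = \frac{1}{2} \cdot 9 = \frac{9}{2} \approx 4.5$)
$Y{\left(F,w \right)} = \frac{11}{2}$ ($Y{\left(F,w \right)} = \frac{9}{2} + 1 = \frac{11}{2}$)
$136 + Y{\left(c{\left(-5 \right)},-8 \right)} \left(-47\right) = 136 + \frac{11}{2} \left(-47\right) = 136 - \frac{517}{2} = - \frac{245}{2}$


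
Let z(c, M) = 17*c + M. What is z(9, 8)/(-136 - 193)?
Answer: -23/47 ≈ -0.48936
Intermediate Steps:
z(c, M) = M + 17*c
z(9, 8)/(-136 - 193) = (8 + 17*9)/(-136 - 193) = (8 + 153)/(-329) = -1/329*161 = -23/47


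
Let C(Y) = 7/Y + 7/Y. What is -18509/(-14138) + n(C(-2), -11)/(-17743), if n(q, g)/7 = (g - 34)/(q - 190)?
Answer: 64691368369/49417555198 ≈ 1.3091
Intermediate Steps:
C(Y) = 14/Y
n(q, g) = 7*(-34 + g)/(-190 + q) (n(q, g) = 7*((g - 34)/(q - 190)) = 7*((-34 + g)/(-190 + q)) = 7*(-34 + g)/(-190 + q))
-18509/(-14138) + n(C(-2), -11)/(-17743) = -18509/(-14138) + (7*(-34 - 11)/(-190 + 14/(-2)))/(-17743) = -18509*(-1/14138) + (7*(-45)/(-190 + 14*(-½)))*(-1/17743) = 18509/14138 + (7*(-45)/(-190 - 7))*(-1/17743) = 18509/14138 + (7*(-45)/(-197))*(-1/17743) = 18509/14138 + (7*(-1/197)*(-45))*(-1/17743) = 18509/14138 + (315/197)*(-1/17743) = 18509/14138 - 315/3495371 = 64691368369/49417555198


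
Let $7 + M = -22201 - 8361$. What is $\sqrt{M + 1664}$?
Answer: $i \sqrt{28905} \approx 170.01 i$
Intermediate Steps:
$M = -30569$ ($M = -7 - 30562 = -30569$)
$\sqrt{M + 1664} = \sqrt{-30569 + 1664} = \sqrt{-28905} = i \sqrt{28905}$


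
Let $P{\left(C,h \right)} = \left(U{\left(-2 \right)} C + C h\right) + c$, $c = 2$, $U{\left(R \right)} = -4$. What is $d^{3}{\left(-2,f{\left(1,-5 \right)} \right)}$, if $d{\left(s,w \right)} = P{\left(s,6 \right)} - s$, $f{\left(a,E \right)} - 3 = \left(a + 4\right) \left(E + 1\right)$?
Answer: $0$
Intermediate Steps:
$f{\left(a,E \right)} = 3 + \left(1 + E\right) \left(4 + a\right)$ ($f{\left(a,E \right)} = 3 + \left(a + 4\right) \left(E + 1\right) = 3 + \left(4 + a\right) \left(1 + E\right) = 3 + \left(1 + E\right) \left(4 + a\right)$)
$P{\left(C,h \right)} = 2 - 4 C + C h$ ($P{\left(C,h \right)} = \left(- 4 C + C h\right) + 2 = 2 - 4 C + C h$)
$d{\left(s,w \right)} = 2 + s$ ($d{\left(s,w \right)} = \left(2 - 4 s + s 6\right) - s = \left(2 - 4 s + 6 s\right) - s = \left(2 + 2 s\right) - s = 2 + s$)
$d^{3}{\left(-2,f{\left(1,-5 \right)} \right)} = \left(2 - 2\right)^{3} = 0^{3} = 0$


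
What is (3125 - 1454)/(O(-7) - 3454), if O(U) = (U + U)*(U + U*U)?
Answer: -1671/4042 ≈ -0.41341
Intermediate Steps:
O(U) = 2*U*(U + U²) (O(U) = (2*U)*(U + U²) = 2*U*(U + U²))
(3125 - 1454)/(O(-7) - 3454) = (3125 - 1454)/(2*(-7)²*(1 - 7) - 3454) = 1671/(2*49*(-6) - 3454) = 1671/(-588 - 3454) = 1671/(-4042) = 1671*(-1/4042) = -1671/4042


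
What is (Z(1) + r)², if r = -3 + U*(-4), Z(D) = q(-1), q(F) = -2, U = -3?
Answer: 49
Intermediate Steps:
Z(D) = -2
r = 9 (r = -3 - 3*(-4) = -3 + 12 = 9)
(Z(1) + r)² = (-2 + 9)² = 7² = 49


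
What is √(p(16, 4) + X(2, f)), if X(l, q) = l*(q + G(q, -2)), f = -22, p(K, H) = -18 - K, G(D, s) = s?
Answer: I*√82 ≈ 9.0554*I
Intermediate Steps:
X(l, q) = l*(-2 + q) (X(l, q) = l*(q - 2) = l*(-2 + q))
√(p(16, 4) + X(2, f)) = √((-18 - 1*16) + 2*(-2 - 22)) = √((-18 - 16) + 2*(-24)) = √(-34 - 48) = √(-82) = I*√82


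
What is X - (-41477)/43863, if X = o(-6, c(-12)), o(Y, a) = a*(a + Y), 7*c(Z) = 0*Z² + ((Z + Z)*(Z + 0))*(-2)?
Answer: 15615856757/2149287 ≈ 7265.6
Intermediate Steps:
c(Z) = -4*Z²/7 (c(Z) = (0*Z² + ((Z + Z)*(Z + 0))*(-2))/7 = (0 + ((2*Z)*Z)*(-2))/7 = (0 + (2*Z²)*(-2))/7 = (0 - 4*Z²)/7 = (-4*Z²)/7 = -4*Z²/7)
o(Y, a) = a*(Y + a)
X = 355968/49 (X = (-4/7*(-12)²)*(-6 - 4/7*(-12)²) = (-4/7*144)*(-6 - 4/7*144) = -576*(-6 - 576/7)/7 = -576/7*(-618/7) = 355968/49 ≈ 7264.7)
X - (-41477)/43863 = 355968/49 - (-41477)/43863 = 355968/49 - 1*(-41477/43863) = 355968/49 + 41477/43863 = 15615856757/2149287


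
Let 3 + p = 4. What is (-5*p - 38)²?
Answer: 1849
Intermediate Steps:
p = 1 (p = -3 + 4 = 1)
(-5*p - 38)² = (-5*1 - 38)² = (-5 - 38)² = (-43)² = 1849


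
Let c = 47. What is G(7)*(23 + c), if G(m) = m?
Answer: 490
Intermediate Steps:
G(7)*(23 + c) = 7*(23 + 47) = 7*70 = 490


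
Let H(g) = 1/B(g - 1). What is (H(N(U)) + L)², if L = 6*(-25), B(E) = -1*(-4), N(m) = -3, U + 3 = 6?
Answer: 358801/16 ≈ 22425.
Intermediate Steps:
U = 3 (U = -3 + 6 = 3)
B(E) = 4
H(g) = ¼ (H(g) = 1/4 = ¼)
L = -150
(H(N(U)) + L)² = (¼ - 150)² = (-599/4)² = 358801/16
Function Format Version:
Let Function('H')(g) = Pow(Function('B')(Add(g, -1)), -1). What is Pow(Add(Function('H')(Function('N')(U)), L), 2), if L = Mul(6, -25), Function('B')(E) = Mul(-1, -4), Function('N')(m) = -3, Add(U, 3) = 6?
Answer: Rational(358801, 16) ≈ 22425.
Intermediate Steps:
U = 3 (U = Add(-3, 6) = 3)
Function('B')(E) = 4
Function('H')(g) = Rational(1, 4) (Function('H')(g) = Pow(4, -1) = Rational(1, 4))
L = -150
Pow(Add(Function('H')(Function('N')(U)), L), 2) = Pow(Add(Rational(1, 4), -150), 2) = Pow(Rational(-599, 4), 2) = Rational(358801, 16)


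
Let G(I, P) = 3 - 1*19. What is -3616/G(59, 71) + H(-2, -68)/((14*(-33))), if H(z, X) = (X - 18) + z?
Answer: 4750/21 ≈ 226.19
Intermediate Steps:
G(I, P) = -16 (G(I, P) = 3 - 19 = -16)
H(z, X) = -18 + X + z (H(z, X) = (-18 + X) + z = -18 + X + z)
-3616/G(59, 71) + H(-2, -68)/((14*(-33))) = -3616/(-16) + (-18 - 68 - 2)/((14*(-33))) = -3616*(-1/16) - 88/(-462) = 226 - 88*(-1/462) = 226 + 4/21 = 4750/21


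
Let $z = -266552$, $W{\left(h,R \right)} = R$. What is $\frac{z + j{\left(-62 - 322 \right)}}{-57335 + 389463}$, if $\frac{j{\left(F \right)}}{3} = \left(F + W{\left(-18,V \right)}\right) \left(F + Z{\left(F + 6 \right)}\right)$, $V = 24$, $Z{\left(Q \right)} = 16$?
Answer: $\frac{16361}{41516} \approx 0.39409$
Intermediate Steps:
$j{\left(F \right)} = 3 \left(16 + F\right) \left(24 + F\right)$ ($j{\left(F \right)} = 3 \left(F + 24\right) \left(F + 16\right) = 3 \left(24 + F\right) \left(16 + F\right) = 3 \left(16 + F\right) \left(24 + F\right)$)
$\frac{z + j{\left(-62 - 322 \right)}}{-57335 + 389463} = \frac{-266552 + \left(1152 + 3 \left(-62 - 322\right)^{2} + 120 \left(-62 - 322\right)\right)}{-57335 + 389463} = \frac{-266552 + \left(1152 + 3 \left(-62 - 322\right)^{2} + 120 \left(-62 - 322\right)\right)}{332128} = \left(-266552 + \left(1152 + 3 \left(-384\right)^{2} + 120 \left(-384\right)\right)\right) \frac{1}{332128} = \left(-266552 + \left(1152 + 3 \cdot 147456 - 46080\right)\right) \frac{1}{332128} = \left(-266552 + \left(1152 + 442368 - 46080\right)\right) \frac{1}{332128} = \left(-266552 + 397440\right) \frac{1}{332128} = 130888 \cdot \frac{1}{332128} = \frac{16361}{41516}$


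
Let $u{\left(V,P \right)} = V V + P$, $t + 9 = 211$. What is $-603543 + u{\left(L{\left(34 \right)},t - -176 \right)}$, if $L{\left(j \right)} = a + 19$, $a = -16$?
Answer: $-603156$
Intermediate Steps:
$t = 202$ ($t = -9 + 211 = 202$)
$L{\left(j \right)} = 3$ ($L{\left(j \right)} = -16 + 19 = 3$)
$u{\left(V,P \right)} = P + V^{2}$ ($u{\left(V,P \right)} = V^{2} + P = P + V^{2}$)
$-603543 + u{\left(L{\left(34 \right)},t - -176 \right)} = -603543 + \left(\left(202 - -176\right) + 3^{2}\right) = -603543 + \left(\left(202 + 176\right) + 9\right) = -603543 + \left(378 + 9\right) = -603543 + 387 = -603156$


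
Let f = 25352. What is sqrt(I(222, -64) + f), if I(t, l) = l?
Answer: 2*sqrt(6322) ≈ 159.02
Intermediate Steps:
sqrt(I(222, -64) + f) = sqrt(-64 + 25352) = sqrt(25288) = 2*sqrt(6322)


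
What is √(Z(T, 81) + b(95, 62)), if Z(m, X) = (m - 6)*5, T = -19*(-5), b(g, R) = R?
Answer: 13*√3 ≈ 22.517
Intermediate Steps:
T = 95
Z(m, X) = -30 + 5*m (Z(m, X) = (-6 + m)*5 = -30 + 5*m)
√(Z(T, 81) + b(95, 62)) = √((-30 + 5*95) + 62) = √((-30 + 475) + 62) = √(445 + 62) = √507 = 13*√3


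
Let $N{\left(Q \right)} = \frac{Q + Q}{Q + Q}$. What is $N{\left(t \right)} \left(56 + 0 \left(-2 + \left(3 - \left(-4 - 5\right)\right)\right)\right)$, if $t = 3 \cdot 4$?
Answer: $56$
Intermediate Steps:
$t = 12$
$N{\left(Q \right)} = 1$ ($N{\left(Q \right)} = \frac{2 Q}{2 Q} = 2 Q \frac{1}{2 Q} = 1$)
$N{\left(t \right)} \left(56 + 0 \left(-2 + \left(3 - \left(-4 - 5\right)\right)\right)\right) = 1 \left(56 + 0 \left(-2 + \left(3 - \left(-4 - 5\right)\right)\right)\right) = 1 \left(56 + 0 \left(-2 + \left(3 - -9\right)\right)\right) = 1 \left(56 + 0 \left(-2 + \left(3 + 9\right)\right)\right) = 1 \left(56 + 0 \left(-2 + 12\right)\right) = 1 \left(56 + 0 \cdot 10\right) = 1 \left(56 + 0\right) = 1 \cdot 56 = 56$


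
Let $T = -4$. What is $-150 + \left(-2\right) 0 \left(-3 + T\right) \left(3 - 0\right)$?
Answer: $-150$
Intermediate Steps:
$-150 + \left(-2\right) 0 \left(-3 + T\right) \left(3 - 0\right) = -150 + \left(-2\right) 0 \left(-3 - 4\right) \left(3 - 0\right) = -150 + 0 \left(- 7 \left(3 + 0\right)\right) = -150 + 0 \left(\left(-7\right) 3\right) = -150 + 0 \left(-21\right) = -150 + 0 = -150$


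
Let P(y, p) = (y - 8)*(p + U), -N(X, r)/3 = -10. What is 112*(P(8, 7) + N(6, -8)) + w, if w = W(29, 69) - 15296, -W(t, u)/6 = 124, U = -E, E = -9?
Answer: -12680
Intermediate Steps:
U = 9 (U = -1*(-9) = 9)
N(X, r) = 30 (N(X, r) = -3*(-10) = 30)
W(t, u) = -744 (W(t, u) = -6*124 = -744)
P(y, p) = (-8 + y)*(9 + p) (P(y, p) = (y - 8)*(p + 9) = (-8 + y)*(9 + p))
w = -16040 (w = -744 - 15296 = -16040)
112*(P(8, 7) + N(6, -8)) + w = 112*((-72 - 8*7 + 9*8 + 7*8) + 30) - 16040 = 112*((-72 - 56 + 72 + 56) + 30) - 16040 = 112*(0 + 30) - 16040 = 112*30 - 16040 = 3360 - 16040 = -12680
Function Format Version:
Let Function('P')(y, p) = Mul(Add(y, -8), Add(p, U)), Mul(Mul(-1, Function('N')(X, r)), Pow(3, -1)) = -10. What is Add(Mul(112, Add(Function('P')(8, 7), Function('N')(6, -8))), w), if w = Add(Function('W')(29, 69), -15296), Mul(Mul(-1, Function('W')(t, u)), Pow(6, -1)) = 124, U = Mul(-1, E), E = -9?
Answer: -12680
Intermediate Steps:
U = 9 (U = Mul(-1, -9) = 9)
Function('N')(X, r) = 30 (Function('N')(X, r) = Mul(-3, -10) = 30)
Function('W')(t, u) = -744 (Function('W')(t, u) = Mul(-6, 124) = -744)
Function('P')(y, p) = Mul(Add(-8, y), Add(9, p)) (Function('P')(y, p) = Mul(Add(y, -8), Add(p, 9)) = Mul(Add(-8, y), Add(9, p)))
w = -16040 (w = Add(-744, -15296) = -16040)
Add(Mul(112, Add(Function('P')(8, 7), Function('N')(6, -8))), w) = Add(Mul(112, Add(Add(-72, Mul(-8, 7), Mul(9, 8), Mul(7, 8)), 30)), -16040) = Add(Mul(112, Add(Add(-72, -56, 72, 56), 30)), -16040) = Add(Mul(112, Add(0, 30)), -16040) = Add(Mul(112, 30), -16040) = Add(3360, -16040) = -12680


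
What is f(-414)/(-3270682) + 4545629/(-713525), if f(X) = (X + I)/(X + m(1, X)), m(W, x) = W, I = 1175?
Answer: -6140197226935389/963823623482650 ≈ -6.3707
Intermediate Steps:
f(X) = (1175 + X)/(1 + X) (f(X) = (X + 1175)/(X + 1) = (1175 + X)/(1 + X))
f(-414)/(-3270682) + 4545629/(-713525) = ((1175 - 414)/(1 - 414))/(-3270682) + 4545629/(-713525) = (761/(-413))*(-1/3270682) + 4545629*(-1/713525) = -1/413*761*(-1/3270682) - 4545629/713525 = -761/413*(-1/3270682) - 4545629/713525 = 761/1350791666 - 4545629/713525 = -6140197226935389/963823623482650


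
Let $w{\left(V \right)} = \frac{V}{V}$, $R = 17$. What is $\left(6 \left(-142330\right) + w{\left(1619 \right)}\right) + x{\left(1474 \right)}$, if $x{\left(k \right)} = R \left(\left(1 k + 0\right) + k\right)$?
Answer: $-803863$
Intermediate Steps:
$x{\left(k \right)} = 34 k$ ($x{\left(k \right)} = 17 \left(\left(1 k + 0\right) + k\right) = 17 \left(\left(k + 0\right) + k\right) = 17 \left(k + k\right) = 17 \cdot 2 k = 34 k$)
$w{\left(V \right)} = 1$
$\left(6 \left(-142330\right) + w{\left(1619 \right)}\right) + x{\left(1474 \right)} = \left(6 \left(-142330\right) + 1\right) + 34 \cdot 1474 = \left(-853980 + 1\right) + 50116 = -853979 + 50116 = -803863$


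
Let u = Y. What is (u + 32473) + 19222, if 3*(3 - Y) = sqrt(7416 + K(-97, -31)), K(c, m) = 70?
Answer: 51698 - sqrt(7486)/3 ≈ 51669.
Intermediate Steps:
Y = 3 - sqrt(7486)/3 (Y = 3 - sqrt(7416 + 70)/3 = 3 - sqrt(7486)/3 ≈ -25.841)
u = 3 - sqrt(7486)/3 ≈ -25.841
(u + 32473) + 19222 = ((3 - sqrt(7486)/3) + 32473) + 19222 = (32476 - sqrt(7486)/3) + 19222 = 51698 - sqrt(7486)/3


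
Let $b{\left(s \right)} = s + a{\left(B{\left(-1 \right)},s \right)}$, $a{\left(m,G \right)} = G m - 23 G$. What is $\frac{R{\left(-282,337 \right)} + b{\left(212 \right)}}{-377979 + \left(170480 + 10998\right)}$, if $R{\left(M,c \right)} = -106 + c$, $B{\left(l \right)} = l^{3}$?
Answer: $\frac{4645}{196501} \approx 0.023639$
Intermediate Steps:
$a{\left(m,G \right)} = - 23 G + G m$
$b{\left(s \right)} = - 23 s$ ($b{\left(s \right)} = s + s \left(-23 + \left(-1\right)^{3}\right) = s + s \left(-23 - 1\right) = s + s \left(-24\right) = s - 24 s = - 23 s$)
$\frac{R{\left(-282,337 \right)} + b{\left(212 \right)}}{-377979 + \left(170480 + 10998\right)} = \frac{\left(-106 + 337\right) - 4876}{-377979 + \left(170480 + 10998\right)} = \frac{231 - 4876}{-377979 + 181478} = - \frac{4645}{-196501} = \left(-4645\right) \left(- \frac{1}{196501}\right) = \frac{4645}{196501}$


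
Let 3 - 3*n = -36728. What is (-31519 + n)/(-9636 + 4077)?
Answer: 57826/16677 ≈ 3.4674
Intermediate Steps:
n = 36731/3 (n = 1 - ⅓*(-36728) = 1 + 36728/3 = 36731/3 ≈ 12244.)
(-31519 + n)/(-9636 + 4077) = (-31519 + 36731/3)/(-9636 + 4077) = -57826/3/(-5559) = -57826/3*(-1/5559) = 57826/16677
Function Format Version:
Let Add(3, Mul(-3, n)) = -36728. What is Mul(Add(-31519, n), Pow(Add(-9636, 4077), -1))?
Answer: Rational(57826, 16677) ≈ 3.4674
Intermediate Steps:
n = Rational(36731, 3) (n = Add(1, Mul(Rational(-1, 3), -36728)) = Add(1, Rational(36728, 3)) = Rational(36731, 3) ≈ 12244.)
Mul(Add(-31519, n), Pow(Add(-9636, 4077), -1)) = Mul(Add(-31519, Rational(36731, 3)), Pow(Add(-9636, 4077), -1)) = Mul(Rational(-57826, 3), Pow(-5559, -1)) = Mul(Rational(-57826, 3), Rational(-1, 5559)) = Rational(57826, 16677)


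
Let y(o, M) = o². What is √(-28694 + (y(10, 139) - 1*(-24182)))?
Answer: 2*I*√1103 ≈ 66.423*I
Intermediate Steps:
√(-28694 + (y(10, 139) - 1*(-24182))) = √(-28694 + (10² - 1*(-24182))) = √(-28694 + (100 + 24182)) = √(-28694 + 24282) = √(-4412) = 2*I*√1103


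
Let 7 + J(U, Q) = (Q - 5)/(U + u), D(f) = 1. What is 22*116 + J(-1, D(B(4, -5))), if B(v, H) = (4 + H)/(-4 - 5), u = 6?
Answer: 12721/5 ≈ 2544.2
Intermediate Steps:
B(v, H) = -4/9 - H/9 (B(v, H) = (4 + H)/(-9) = (4 + H)*(-⅑) = -4/9 - H/9)
J(U, Q) = -7 + (-5 + Q)/(6 + U) (J(U, Q) = -7 + (Q - 5)/(U + 6) = -7 + (-5 + Q)/(6 + U))
22*116 + J(-1, D(B(4, -5))) = 22*116 + (-47 + 1 - 7*(-1))/(6 - 1) = 2552 + (-47 + 1 + 7)/5 = 2552 + (⅕)*(-39) = 2552 - 39/5 = 12721/5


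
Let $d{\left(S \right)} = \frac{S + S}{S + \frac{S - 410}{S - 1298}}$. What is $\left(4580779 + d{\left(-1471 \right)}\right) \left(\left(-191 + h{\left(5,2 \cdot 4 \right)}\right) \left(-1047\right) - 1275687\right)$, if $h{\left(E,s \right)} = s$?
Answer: $- \frac{3369667430555064720}{678553} \approx -4.966 \cdot 10^{12}$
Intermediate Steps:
$d{\left(S \right)} = \frac{2 S}{S + \frac{-410 + S}{-1298 + S}}$
$\left(4580779 + d{\left(-1471 \right)}\right) \left(\left(-191 + h{\left(5,2 \cdot 4 \right)}\right) \left(-1047\right) - 1275687\right) = \left(4580779 + 2 \left(-1471\right) \frac{1}{-410 + \left(-1471\right)^{2} - -1907887} \left(-1298 - 1471\right)\right) \left(\left(-191 + 2 \cdot 4\right) \left(-1047\right) - 1275687\right) = \left(4580779 + 2 \left(-1471\right) \frac{1}{-410 + 2163841 + 1907887} \left(-2769\right)\right) \left(\left(-191 + 8\right) \left(-1047\right) - 1275687\right) = \left(4580779 + 2 \left(-1471\right) \frac{1}{4071318} \left(-2769\right)\right) \left(\left(-183\right) \left(-1047\right) - 1275687\right) = \left(4580779 + 2 \left(-1471\right) \frac{1}{4071318} \left(-2769\right)\right) \left(191601 - 1275687\right) = \left(4580779 + \frac{1357733}{678553}\right) \left(-1084086\right) = \frac{3108302690520}{678553} \left(-1084086\right) = - \frac{3369667430555064720}{678553}$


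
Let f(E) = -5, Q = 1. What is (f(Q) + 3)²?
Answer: 4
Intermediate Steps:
(f(Q) + 3)² = (-5 + 3)² = (-2)² = 4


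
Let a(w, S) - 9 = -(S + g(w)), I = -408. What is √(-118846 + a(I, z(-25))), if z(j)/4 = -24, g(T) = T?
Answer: I*√118333 ≈ 344.0*I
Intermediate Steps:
z(j) = -96 (z(j) = 4*(-24) = -96)
a(w, S) = 9 - S - w (a(w, S) = 9 - (S + w) = 9 + (-S - w) = 9 - S - w)
√(-118846 + a(I, z(-25))) = √(-118846 + (9 - 1*(-96) - 1*(-408))) = √(-118846 + (9 + 96 + 408)) = √(-118846 + 513) = √(-118333) = I*√118333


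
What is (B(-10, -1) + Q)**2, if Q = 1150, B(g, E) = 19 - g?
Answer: 1390041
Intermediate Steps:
(B(-10, -1) + Q)**2 = ((19 - 1*(-10)) + 1150)**2 = ((19 + 10) + 1150)**2 = (29 + 1150)**2 = 1179**2 = 1390041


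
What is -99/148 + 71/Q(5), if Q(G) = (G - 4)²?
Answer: 10409/148 ≈ 70.331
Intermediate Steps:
Q(G) = (-4 + G)²
-99/148 + 71/Q(5) = -99/148 + 71/((-4 + 5)²) = -99*1/148 + 71/(1²) = -99/148 + 71/1 = -99/148 + 71*1 = -99/148 + 71 = 10409/148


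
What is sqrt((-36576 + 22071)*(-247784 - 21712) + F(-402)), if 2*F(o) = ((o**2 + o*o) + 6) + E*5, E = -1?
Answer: sqrt(15636804338)/2 ≈ 62524.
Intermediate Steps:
F(o) = 1/2 + o**2 (F(o) = (((o**2 + o*o) + 6) - 1*5)/2 = (((o**2 + o**2) + 6) - 5)/2 = ((2*o**2 + 6) - 5)/2 = ((6 + 2*o**2) - 5)/2 = (1 + 2*o**2)/2 = 1/2 + o**2)
sqrt((-36576 + 22071)*(-247784 - 21712) + F(-402)) = sqrt((-36576 + 22071)*(-247784 - 21712) + (1/2 + (-402)**2)) = sqrt(-14505*(-269496) + (1/2 + 161604)) = sqrt(3909039480 + 323209/2) = sqrt(7818402169/2) = sqrt(15636804338)/2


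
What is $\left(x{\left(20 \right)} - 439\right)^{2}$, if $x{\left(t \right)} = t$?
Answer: $175561$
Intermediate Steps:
$\left(x{\left(20 \right)} - 439\right)^{2} = \left(20 - 439\right)^{2} = \left(-419\right)^{2} = 175561$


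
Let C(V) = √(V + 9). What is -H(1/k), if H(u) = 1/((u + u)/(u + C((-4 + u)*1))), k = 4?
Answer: -½ - √21 ≈ -5.0826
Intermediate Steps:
C(V) = √(9 + V)
H(u) = (u + √(5 + u))/(2*u) (H(u) = 1/((u + u)/(u + √(9 + (-4 + u)*1))) = 1/((2*u)/(u + √(9 + (-4 + u)))) = 1/((2*u)/(u + √(5 + u))) = 1/(2*u/(u + √(5 + u))) = (u + √(5 + u))/(2*u))
-H(1/k) = -(1/4 + √(5 + 1/4))/(2*(1/4)) = -(¼ + √(5 + ¼))/(2*¼) = -4*(¼ + √(21/4))/2 = -4*(¼ + √21/2)/2 = -(½ + √21) = -½ - √21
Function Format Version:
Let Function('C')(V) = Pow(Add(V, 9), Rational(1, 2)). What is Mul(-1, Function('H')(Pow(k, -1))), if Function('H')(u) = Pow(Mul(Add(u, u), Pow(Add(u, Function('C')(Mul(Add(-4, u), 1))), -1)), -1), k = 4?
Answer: Add(Rational(-1, 2), Mul(-1, Pow(21, Rational(1, 2)))) ≈ -5.0826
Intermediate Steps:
Function('C')(V) = Pow(Add(9, V), Rational(1, 2))
Function('H')(u) = Mul(Rational(1, 2), Pow(u, -1), Add(u, Pow(Add(5, u), Rational(1, 2)))) (Function('H')(u) = Pow(Mul(Add(u, u), Pow(Add(u, Pow(Add(9, Mul(Add(-4, u), 1)), Rational(1, 2))), -1)), -1) = Pow(Mul(Mul(2, u), Pow(Add(u, Pow(Add(9, Add(-4, u)), Rational(1, 2))), -1)), -1) = Pow(Mul(Mul(2, u), Pow(Add(u, Pow(Add(5, u), Rational(1, 2))), -1)), -1) = Pow(Mul(2, u, Pow(Add(u, Pow(Add(5, u), Rational(1, 2))), -1)), -1) = Mul(Rational(1, 2), Pow(u, -1), Add(u, Pow(Add(5, u), Rational(1, 2)))))
Mul(-1, Function('H')(Pow(k, -1))) = Mul(-1, Mul(Rational(1, 2), Pow(Pow(4, -1), -1), Add(Pow(4, -1), Pow(Add(5, Pow(4, -1)), Rational(1, 2))))) = Mul(-1, Mul(Rational(1, 2), Pow(Rational(1, 4), -1), Add(Rational(1, 4), Pow(Add(5, Rational(1, 4)), Rational(1, 2))))) = Mul(-1, Mul(Rational(1, 2), 4, Add(Rational(1, 4), Pow(Rational(21, 4), Rational(1, 2))))) = Mul(-1, Mul(Rational(1, 2), 4, Add(Rational(1, 4), Mul(Rational(1, 2), Pow(21, Rational(1, 2)))))) = Mul(-1, Add(Rational(1, 2), Pow(21, Rational(1, 2)))) = Add(Rational(-1, 2), Mul(-1, Pow(21, Rational(1, 2))))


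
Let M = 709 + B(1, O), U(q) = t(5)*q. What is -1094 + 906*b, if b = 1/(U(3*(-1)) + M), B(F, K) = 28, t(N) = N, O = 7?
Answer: -394481/361 ≈ -1092.7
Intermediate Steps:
U(q) = 5*q
M = 737 (M = 709 + 28 = 737)
b = 1/722 (b = 1/(5*(3*(-1)) + 737) = 1/(5*(-3) + 737) = 1/(-15 + 737) = 1/722 ≈ 0.0013850)
-1094 + 906*b = -1094 + 906*(1/722) = -1094 + 453/361 = -394481/361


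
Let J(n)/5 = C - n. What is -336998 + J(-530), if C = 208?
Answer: -333308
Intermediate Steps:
J(n) = 1040 - 5*n (J(n) = 5*(208 - n) = 1040 - 5*n)
-336998 + J(-530) = -336998 + (1040 - 5*(-530)) = -336998 + (1040 + 2650) = -336998 + 3690 = -333308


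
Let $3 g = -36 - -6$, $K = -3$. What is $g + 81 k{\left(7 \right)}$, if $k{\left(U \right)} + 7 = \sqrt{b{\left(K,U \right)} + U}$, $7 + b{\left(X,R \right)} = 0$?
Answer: $-577$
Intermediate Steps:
$b{\left(X,R \right)} = -7$ ($b{\left(X,R \right)} = -7 + 0 = -7$)
$g = -10$ ($g = \frac{-36 - -6}{3} = \frac{-36 + 6}{3} = \frac{1}{3} \left(-30\right) = -10$)
$k{\left(U \right)} = -7 + \sqrt{-7 + U}$
$g + 81 k{\left(7 \right)} = -10 + 81 \left(-7 + \sqrt{-7 + 7}\right) = -10 + 81 \left(-7 + \sqrt{0}\right) = -10 + 81 \left(-7 + 0\right) = -10 + 81 \left(-7\right) = -10 - 567 = -577$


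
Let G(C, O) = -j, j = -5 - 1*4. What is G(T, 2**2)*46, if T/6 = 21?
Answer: 414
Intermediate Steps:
T = 126 (T = 6*21 = 126)
j = -9 (j = -5 - 4 = -9)
G(C, O) = 9 (G(C, O) = -1*(-9) = 9)
G(T, 2**2)*46 = 9*46 = 414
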